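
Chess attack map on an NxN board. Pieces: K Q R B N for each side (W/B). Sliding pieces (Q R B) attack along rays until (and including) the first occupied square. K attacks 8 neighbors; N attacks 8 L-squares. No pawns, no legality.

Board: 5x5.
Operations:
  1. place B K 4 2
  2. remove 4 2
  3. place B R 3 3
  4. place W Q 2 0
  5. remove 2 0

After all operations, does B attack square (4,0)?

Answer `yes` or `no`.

Op 1: place BK@(4,2)
Op 2: remove (4,2)
Op 3: place BR@(3,3)
Op 4: place WQ@(2,0)
Op 5: remove (2,0)
Per-piece attacks for B:
  BR@(3,3): attacks (3,4) (3,2) (3,1) (3,0) (4,3) (2,3) (1,3) (0,3)
B attacks (4,0): no

Answer: no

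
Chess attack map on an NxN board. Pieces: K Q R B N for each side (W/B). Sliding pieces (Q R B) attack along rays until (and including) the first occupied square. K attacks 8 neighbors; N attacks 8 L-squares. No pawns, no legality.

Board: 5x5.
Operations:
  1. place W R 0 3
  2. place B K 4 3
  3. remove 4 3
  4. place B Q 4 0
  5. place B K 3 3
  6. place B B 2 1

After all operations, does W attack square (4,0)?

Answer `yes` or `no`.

Answer: no

Derivation:
Op 1: place WR@(0,3)
Op 2: place BK@(4,3)
Op 3: remove (4,3)
Op 4: place BQ@(4,0)
Op 5: place BK@(3,3)
Op 6: place BB@(2,1)
Per-piece attacks for W:
  WR@(0,3): attacks (0,4) (0,2) (0,1) (0,0) (1,3) (2,3) (3,3) [ray(1,0) blocked at (3,3)]
W attacks (4,0): no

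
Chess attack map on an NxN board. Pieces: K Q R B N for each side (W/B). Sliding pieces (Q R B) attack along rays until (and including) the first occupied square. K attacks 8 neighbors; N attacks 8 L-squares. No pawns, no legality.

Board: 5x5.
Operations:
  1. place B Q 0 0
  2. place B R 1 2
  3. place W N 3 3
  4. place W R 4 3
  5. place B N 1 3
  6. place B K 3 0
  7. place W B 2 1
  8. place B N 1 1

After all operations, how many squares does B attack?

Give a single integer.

Answer: 18

Derivation:
Op 1: place BQ@(0,0)
Op 2: place BR@(1,2)
Op 3: place WN@(3,3)
Op 4: place WR@(4,3)
Op 5: place BN@(1,3)
Op 6: place BK@(3,0)
Op 7: place WB@(2,1)
Op 8: place BN@(1,1)
Per-piece attacks for B:
  BQ@(0,0): attacks (0,1) (0,2) (0,3) (0,4) (1,0) (2,0) (3,0) (1,1) [ray(1,0) blocked at (3,0); ray(1,1) blocked at (1,1)]
  BN@(1,1): attacks (2,3) (3,2) (0,3) (3,0)
  BR@(1,2): attacks (1,3) (1,1) (2,2) (3,2) (4,2) (0,2) [ray(0,1) blocked at (1,3); ray(0,-1) blocked at (1,1)]
  BN@(1,3): attacks (3,4) (2,1) (3,2) (0,1)
  BK@(3,0): attacks (3,1) (4,0) (2,0) (4,1) (2,1)
Union (18 distinct): (0,1) (0,2) (0,3) (0,4) (1,0) (1,1) (1,3) (2,0) (2,1) (2,2) (2,3) (3,0) (3,1) (3,2) (3,4) (4,0) (4,1) (4,2)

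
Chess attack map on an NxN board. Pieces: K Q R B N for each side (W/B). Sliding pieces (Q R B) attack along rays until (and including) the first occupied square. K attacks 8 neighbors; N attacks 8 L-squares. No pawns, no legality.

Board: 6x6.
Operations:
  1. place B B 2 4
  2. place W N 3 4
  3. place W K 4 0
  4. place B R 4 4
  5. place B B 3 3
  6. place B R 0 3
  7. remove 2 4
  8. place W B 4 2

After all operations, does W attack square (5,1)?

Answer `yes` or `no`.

Answer: yes

Derivation:
Op 1: place BB@(2,4)
Op 2: place WN@(3,4)
Op 3: place WK@(4,0)
Op 4: place BR@(4,4)
Op 5: place BB@(3,3)
Op 6: place BR@(0,3)
Op 7: remove (2,4)
Op 8: place WB@(4,2)
Per-piece attacks for W:
  WN@(3,4): attacks (5,5) (1,5) (4,2) (5,3) (2,2) (1,3)
  WK@(4,0): attacks (4,1) (5,0) (3,0) (5,1) (3,1)
  WB@(4,2): attacks (5,3) (5,1) (3,3) (3,1) (2,0) [ray(-1,1) blocked at (3,3)]
W attacks (5,1): yes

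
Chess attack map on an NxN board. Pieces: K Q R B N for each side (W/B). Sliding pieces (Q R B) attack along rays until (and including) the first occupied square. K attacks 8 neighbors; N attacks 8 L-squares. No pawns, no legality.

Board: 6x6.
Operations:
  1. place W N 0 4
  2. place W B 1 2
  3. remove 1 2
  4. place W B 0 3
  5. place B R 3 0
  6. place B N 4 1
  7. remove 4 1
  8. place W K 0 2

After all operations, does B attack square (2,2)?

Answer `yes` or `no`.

Answer: no

Derivation:
Op 1: place WN@(0,4)
Op 2: place WB@(1,2)
Op 3: remove (1,2)
Op 4: place WB@(0,3)
Op 5: place BR@(3,0)
Op 6: place BN@(4,1)
Op 7: remove (4,1)
Op 8: place WK@(0,2)
Per-piece attacks for B:
  BR@(3,0): attacks (3,1) (3,2) (3,3) (3,4) (3,5) (4,0) (5,0) (2,0) (1,0) (0,0)
B attacks (2,2): no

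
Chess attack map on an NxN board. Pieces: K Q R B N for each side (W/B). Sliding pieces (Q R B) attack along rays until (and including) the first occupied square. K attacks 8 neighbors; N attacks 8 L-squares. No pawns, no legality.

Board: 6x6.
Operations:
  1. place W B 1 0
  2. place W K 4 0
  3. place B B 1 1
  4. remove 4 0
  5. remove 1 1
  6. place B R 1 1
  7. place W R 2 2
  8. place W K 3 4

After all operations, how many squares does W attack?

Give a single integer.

Answer: 17

Derivation:
Op 1: place WB@(1,0)
Op 2: place WK@(4,0)
Op 3: place BB@(1,1)
Op 4: remove (4,0)
Op 5: remove (1,1)
Op 6: place BR@(1,1)
Op 7: place WR@(2,2)
Op 8: place WK@(3,4)
Per-piece attacks for W:
  WB@(1,0): attacks (2,1) (3,2) (4,3) (5,4) (0,1)
  WR@(2,2): attacks (2,3) (2,4) (2,5) (2,1) (2,0) (3,2) (4,2) (5,2) (1,2) (0,2)
  WK@(3,4): attacks (3,5) (3,3) (4,4) (2,4) (4,5) (4,3) (2,5) (2,3)
Union (17 distinct): (0,1) (0,2) (1,2) (2,0) (2,1) (2,3) (2,4) (2,5) (3,2) (3,3) (3,5) (4,2) (4,3) (4,4) (4,5) (5,2) (5,4)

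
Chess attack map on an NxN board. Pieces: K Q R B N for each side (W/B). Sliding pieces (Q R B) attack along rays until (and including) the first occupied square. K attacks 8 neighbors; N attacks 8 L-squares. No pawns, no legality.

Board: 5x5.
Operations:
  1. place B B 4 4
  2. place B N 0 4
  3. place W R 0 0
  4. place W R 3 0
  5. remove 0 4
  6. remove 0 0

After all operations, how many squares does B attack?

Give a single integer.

Answer: 4

Derivation:
Op 1: place BB@(4,4)
Op 2: place BN@(0,4)
Op 3: place WR@(0,0)
Op 4: place WR@(3,0)
Op 5: remove (0,4)
Op 6: remove (0,0)
Per-piece attacks for B:
  BB@(4,4): attacks (3,3) (2,2) (1,1) (0,0)
Union (4 distinct): (0,0) (1,1) (2,2) (3,3)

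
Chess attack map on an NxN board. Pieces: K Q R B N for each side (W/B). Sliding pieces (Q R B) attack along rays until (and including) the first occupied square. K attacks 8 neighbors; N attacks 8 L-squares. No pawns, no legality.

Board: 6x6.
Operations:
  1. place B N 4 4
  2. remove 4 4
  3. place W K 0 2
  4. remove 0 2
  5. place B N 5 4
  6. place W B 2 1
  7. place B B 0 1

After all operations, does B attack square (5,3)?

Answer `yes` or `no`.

Answer: no

Derivation:
Op 1: place BN@(4,4)
Op 2: remove (4,4)
Op 3: place WK@(0,2)
Op 4: remove (0,2)
Op 5: place BN@(5,4)
Op 6: place WB@(2,1)
Op 7: place BB@(0,1)
Per-piece attacks for B:
  BB@(0,1): attacks (1,2) (2,3) (3,4) (4,5) (1,0)
  BN@(5,4): attacks (3,5) (4,2) (3,3)
B attacks (5,3): no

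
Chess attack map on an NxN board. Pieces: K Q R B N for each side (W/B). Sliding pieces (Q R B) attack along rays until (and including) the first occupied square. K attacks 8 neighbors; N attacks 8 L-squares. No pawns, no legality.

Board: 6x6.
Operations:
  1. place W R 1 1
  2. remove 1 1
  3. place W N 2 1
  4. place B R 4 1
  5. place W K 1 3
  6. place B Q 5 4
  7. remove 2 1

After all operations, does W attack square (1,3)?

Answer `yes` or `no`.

Op 1: place WR@(1,1)
Op 2: remove (1,1)
Op 3: place WN@(2,1)
Op 4: place BR@(4,1)
Op 5: place WK@(1,3)
Op 6: place BQ@(5,4)
Op 7: remove (2,1)
Per-piece attacks for W:
  WK@(1,3): attacks (1,4) (1,2) (2,3) (0,3) (2,4) (2,2) (0,4) (0,2)
W attacks (1,3): no

Answer: no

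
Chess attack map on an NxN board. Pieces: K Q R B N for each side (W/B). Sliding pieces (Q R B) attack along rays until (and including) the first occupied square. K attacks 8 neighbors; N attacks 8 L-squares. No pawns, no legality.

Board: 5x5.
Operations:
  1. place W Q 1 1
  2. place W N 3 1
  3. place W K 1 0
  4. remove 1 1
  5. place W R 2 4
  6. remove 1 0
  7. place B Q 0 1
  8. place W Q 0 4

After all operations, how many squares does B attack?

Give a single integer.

Op 1: place WQ@(1,1)
Op 2: place WN@(3,1)
Op 3: place WK@(1,0)
Op 4: remove (1,1)
Op 5: place WR@(2,4)
Op 6: remove (1,0)
Op 7: place BQ@(0,1)
Op 8: place WQ@(0,4)
Per-piece attacks for B:
  BQ@(0,1): attacks (0,2) (0,3) (0,4) (0,0) (1,1) (2,1) (3,1) (1,2) (2,3) (3,4) (1,0) [ray(0,1) blocked at (0,4); ray(1,0) blocked at (3,1)]
Union (11 distinct): (0,0) (0,2) (0,3) (0,4) (1,0) (1,1) (1,2) (2,1) (2,3) (3,1) (3,4)

Answer: 11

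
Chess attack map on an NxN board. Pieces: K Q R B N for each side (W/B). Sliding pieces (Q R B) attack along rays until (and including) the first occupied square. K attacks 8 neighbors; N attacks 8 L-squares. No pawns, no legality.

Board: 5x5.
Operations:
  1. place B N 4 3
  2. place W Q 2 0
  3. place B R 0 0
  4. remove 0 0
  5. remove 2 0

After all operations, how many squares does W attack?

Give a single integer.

Answer: 0

Derivation:
Op 1: place BN@(4,3)
Op 2: place WQ@(2,0)
Op 3: place BR@(0,0)
Op 4: remove (0,0)
Op 5: remove (2,0)
Per-piece attacks for W:
Union (0 distinct): (none)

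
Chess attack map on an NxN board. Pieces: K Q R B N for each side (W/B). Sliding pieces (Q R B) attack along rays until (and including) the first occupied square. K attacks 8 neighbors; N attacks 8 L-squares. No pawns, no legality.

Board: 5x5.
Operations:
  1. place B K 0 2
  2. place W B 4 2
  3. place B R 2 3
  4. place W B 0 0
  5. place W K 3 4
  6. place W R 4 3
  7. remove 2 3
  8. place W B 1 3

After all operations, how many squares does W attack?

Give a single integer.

Op 1: place BK@(0,2)
Op 2: place WB@(4,2)
Op 3: place BR@(2,3)
Op 4: place WB@(0,0)
Op 5: place WK@(3,4)
Op 6: place WR@(4,3)
Op 7: remove (2,3)
Op 8: place WB@(1,3)
Per-piece attacks for W:
  WB@(0,0): attacks (1,1) (2,2) (3,3) (4,4)
  WB@(1,3): attacks (2,4) (2,2) (3,1) (4,0) (0,4) (0,2) [ray(-1,-1) blocked at (0,2)]
  WK@(3,4): attacks (3,3) (4,4) (2,4) (4,3) (2,3)
  WB@(4,2): attacks (3,3) (2,4) (3,1) (2,0)
  WR@(4,3): attacks (4,4) (4,2) (3,3) (2,3) (1,3) [ray(0,-1) blocked at (4,2); ray(-1,0) blocked at (1,3)]
Union (14 distinct): (0,2) (0,4) (1,1) (1,3) (2,0) (2,2) (2,3) (2,4) (3,1) (3,3) (4,0) (4,2) (4,3) (4,4)

Answer: 14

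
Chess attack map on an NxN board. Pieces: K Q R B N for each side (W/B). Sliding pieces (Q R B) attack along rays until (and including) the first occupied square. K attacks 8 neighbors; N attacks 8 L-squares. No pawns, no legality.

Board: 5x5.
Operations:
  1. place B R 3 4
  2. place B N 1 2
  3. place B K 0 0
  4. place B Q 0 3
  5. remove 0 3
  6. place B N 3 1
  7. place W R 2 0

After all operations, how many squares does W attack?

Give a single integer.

Answer: 8

Derivation:
Op 1: place BR@(3,4)
Op 2: place BN@(1,2)
Op 3: place BK@(0,0)
Op 4: place BQ@(0,3)
Op 5: remove (0,3)
Op 6: place BN@(3,1)
Op 7: place WR@(2,0)
Per-piece attacks for W:
  WR@(2,0): attacks (2,1) (2,2) (2,3) (2,4) (3,0) (4,0) (1,0) (0,0) [ray(-1,0) blocked at (0,0)]
Union (8 distinct): (0,0) (1,0) (2,1) (2,2) (2,3) (2,4) (3,0) (4,0)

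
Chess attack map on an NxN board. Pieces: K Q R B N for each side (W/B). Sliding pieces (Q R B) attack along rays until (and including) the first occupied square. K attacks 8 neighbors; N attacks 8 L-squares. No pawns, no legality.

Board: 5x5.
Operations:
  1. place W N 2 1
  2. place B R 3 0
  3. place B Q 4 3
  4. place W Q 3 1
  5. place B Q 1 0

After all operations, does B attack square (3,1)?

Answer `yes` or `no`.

Answer: yes

Derivation:
Op 1: place WN@(2,1)
Op 2: place BR@(3,0)
Op 3: place BQ@(4,3)
Op 4: place WQ@(3,1)
Op 5: place BQ@(1,0)
Per-piece attacks for B:
  BQ@(1,0): attacks (1,1) (1,2) (1,3) (1,4) (2,0) (3,0) (0,0) (2,1) (0,1) [ray(1,0) blocked at (3,0); ray(1,1) blocked at (2,1)]
  BR@(3,0): attacks (3,1) (4,0) (2,0) (1,0) [ray(0,1) blocked at (3,1); ray(-1,0) blocked at (1,0)]
  BQ@(4,3): attacks (4,4) (4,2) (4,1) (4,0) (3,3) (2,3) (1,3) (0,3) (3,4) (3,2) (2,1) [ray(-1,-1) blocked at (2,1)]
B attacks (3,1): yes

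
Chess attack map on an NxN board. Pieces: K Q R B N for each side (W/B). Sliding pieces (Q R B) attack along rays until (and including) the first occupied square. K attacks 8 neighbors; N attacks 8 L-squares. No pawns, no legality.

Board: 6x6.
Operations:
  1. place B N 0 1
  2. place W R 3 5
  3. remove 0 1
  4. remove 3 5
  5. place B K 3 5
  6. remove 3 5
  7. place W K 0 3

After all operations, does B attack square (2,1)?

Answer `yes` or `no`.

Op 1: place BN@(0,1)
Op 2: place WR@(3,5)
Op 3: remove (0,1)
Op 4: remove (3,5)
Op 5: place BK@(3,5)
Op 6: remove (3,5)
Op 7: place WK@(0,3)
Per-piece attacks for B:
B attacks (2,1): no

Answer: no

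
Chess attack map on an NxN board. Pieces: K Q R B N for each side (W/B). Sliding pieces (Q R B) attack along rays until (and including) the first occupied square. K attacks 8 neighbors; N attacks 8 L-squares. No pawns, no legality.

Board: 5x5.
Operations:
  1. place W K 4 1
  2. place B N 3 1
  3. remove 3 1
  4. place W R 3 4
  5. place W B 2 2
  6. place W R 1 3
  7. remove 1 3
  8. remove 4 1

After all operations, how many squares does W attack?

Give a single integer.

Op 1: place WK@(4,1)
Op 2: place BN@(3,1)
Op 3: remove (3,1)
Op 4: place WR@(3,4)
Op 5: place WB@(2,2)
Op 6: place WR@(1,3)
Op 7: remove (1,3)
Op 8: remove (4,1)
Per-piece attacks for W:
  WB@(2,2): attacks (3,3) (4,4) (3,1) (4,0) (1,3) (0,4) (1,1) (0,0)
  WR@(3,4): attacks (3,3) (3,2) (3,1) (3,0) (4,4) (2,4) (1,4) (0,4)
Union (12 distinct): (0,0) (0,4) (1,1) (1,3) (1,4) (2,4) (3,0) (3,1) (3,2) (3,3) (4,0) (4,4)

Answer: 12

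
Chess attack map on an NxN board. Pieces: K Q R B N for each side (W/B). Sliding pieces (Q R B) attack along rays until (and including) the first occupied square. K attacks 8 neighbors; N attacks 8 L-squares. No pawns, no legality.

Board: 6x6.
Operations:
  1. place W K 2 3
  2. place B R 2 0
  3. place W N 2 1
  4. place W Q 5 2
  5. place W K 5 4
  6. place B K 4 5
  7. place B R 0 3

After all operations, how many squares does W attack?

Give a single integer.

Op 1: place WK@(2,3)
Op 2: place BR@(2,0)
Op 3: place WN@(2,1)
Op 4: place WQ@(5,2)
Op 5: place WK@(5,4)
Op 6: place BK@(4,5)
Op 7: place BR@(0,3)
Per-piece attacks for W:
  WN@(2,1): attacks (3,3) (4,2) (1,3) (0,2) (4,0) (0,0)
  WK@(2,3): attacks (2,4) (2,2) (3,3) (1,3) (3,4) (3,2) (1,4) (1,2)
  WQ@(5,2): attacks (5,3) (5,4) (5,1) (5,0) (4,2) (3,2) (2,2) (1,2) (0,2) (4,3) (3,4) (2,5) (4,1) (3,0) [ray(0,1) blocked at (5,4)]
  WK@(5,4): attacks (5,5) (5,3) (4,4) (4,5) (4,3)
Union (23 distinct): (0,0) (0,2) (1,2) (1,3) (1,4) (2,2) (2,4) (2,5) (3,0) (3,2) (3,3) (3,4) (4,0) (4,1) (4,2) (4,3) (4,4) (4,5) (5,0) (5,1) (5,3) (5,4) (5,5)

Answer: 23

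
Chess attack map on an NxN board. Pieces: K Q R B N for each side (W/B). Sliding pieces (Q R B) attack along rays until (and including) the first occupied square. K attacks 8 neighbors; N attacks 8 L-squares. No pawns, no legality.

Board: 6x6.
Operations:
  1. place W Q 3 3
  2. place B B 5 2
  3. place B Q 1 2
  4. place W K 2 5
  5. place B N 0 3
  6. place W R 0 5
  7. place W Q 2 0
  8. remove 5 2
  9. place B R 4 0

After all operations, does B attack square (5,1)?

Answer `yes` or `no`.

Answer: no

Derivation:
Op 1: place WQ@(3,3)
Op 2: place BB@(5,2)
Op 3: place BQ@(1,2)
Op 4: place WK@(2,5)
Op 5: place BN@(0,3)
Op 6: place WR@(0,5)
Op 7: place WQ@(2,0)
Op 8: remove (5,2)
Op 9: place BR@(4,0)
Per-piece attacks for B:
  BN@(0,3): attacks (1,5) (2,4) (1,1) (2,2)
  BQ@(1,2): attacks (1,3) (1,4) (1,5) (1,1) (1,0) (2,2) (3,2) (4,2) (5,2) (0,2) (2,3) (3,4) (4,5) (2,1) (3,0) (0,3) (0,1) [ray(-1,1) blocked at (0,3)]
  BR@(4,0): attacks (4,1) (4,2) (4,3) (4,4) (4,5) (5,0) (3,0) (2,0) [ray(-1,0) blocked at (2,0)]
B attacks (5,1): no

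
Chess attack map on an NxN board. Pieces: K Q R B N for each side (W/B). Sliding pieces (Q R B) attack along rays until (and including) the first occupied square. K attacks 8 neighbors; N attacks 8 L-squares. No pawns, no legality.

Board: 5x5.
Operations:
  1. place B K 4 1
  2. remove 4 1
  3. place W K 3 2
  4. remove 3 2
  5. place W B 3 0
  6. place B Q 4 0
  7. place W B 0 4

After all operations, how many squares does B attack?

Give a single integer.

Answer: 9

Derivation:
Op 1: place BK@(4,1)
Op 2: remove (4,1)
Op 3: place WK@(3,2)
Op 4: remove (3,2)
Op 5: place WB@(3,0)
Op 6: place BQ@(4,0)
Op 7: place WB@(0,4)
Per-piece attacks for B:
  BQ@(4,0): attacks (4,1) (4,2) (4,3) (4,4) (3,0) (3,1) (2,2) (1,3) (0,4) [ray(-1,0) blocked at (3,0); ray(-1,1) blocked at (0,4)]
Union (9 distinct): (0,4) (1,3) (2,2) (3,0) (3,1) (4,1) (4,2) (4,3) (4,4)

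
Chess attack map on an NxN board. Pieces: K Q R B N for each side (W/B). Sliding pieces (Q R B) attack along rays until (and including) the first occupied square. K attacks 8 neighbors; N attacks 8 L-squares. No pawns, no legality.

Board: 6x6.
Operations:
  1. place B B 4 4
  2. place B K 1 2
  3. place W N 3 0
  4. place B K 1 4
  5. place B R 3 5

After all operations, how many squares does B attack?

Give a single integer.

Op 1: place BB@(4,4)
Op 2: place BK@(1,2)
Op 3: place WN@(3,0)
Op 4: place BK@(1,4)
Op 5: place BR@(3,5)
Per-piece attacks for B:
  BK@(1,2): attacks (1,3) (1,1) (2,2) (0,2) (2,3) (2,1) (0,3) (0,1)
  BK@(1,4): attacks (1,5) (1,3) (2,4) (0,4) (2,5) (2,3) (0,5) (0,3)
  BR@(3,5): attacks (3,4) (3,3) (3,2) (3,1) (3,0) (4,5) (5,5) (2,5) (1,5) (0,5) [ray(0,-1) blocked at (3,0)]
  BB@(4,4): attacks (5,5) (5,3) (3,5) (3,3) (2,2) (1,1) (0,0) [ray(-1,1) blocked at (3,5)]
Union (23 distinct): (0,0) (0,1) (0,2) (0,3) (0,4) (0,5) (1,1) (1,3) (1,5) (2,1) (2,2) (2,3) (2,4) (2,5) (3,0) (3,1) (3,2) (3,3) (3,4) (3,5) (4,5) (5,3) (5,5)

Answer: 23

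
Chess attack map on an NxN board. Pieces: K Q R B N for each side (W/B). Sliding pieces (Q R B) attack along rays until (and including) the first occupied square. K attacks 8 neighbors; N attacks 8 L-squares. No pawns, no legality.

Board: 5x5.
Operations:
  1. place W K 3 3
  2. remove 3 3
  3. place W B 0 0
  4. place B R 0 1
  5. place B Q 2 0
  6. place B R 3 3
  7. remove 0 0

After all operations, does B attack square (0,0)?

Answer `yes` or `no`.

Answer: yes

Derivation:
Op 1: place WK@(3,3)
Op 2: remove (3,3)
Op 3: place WB@(0,0)
Op 4: place BR@(0,1)
Op 5: place BQ@(2,0)
Op 6: place BR@(3,3)
Op 7: remove (0,0)
Per-piece attacks for B:
  BR@(0,1): attacks (0,2) (0,3) (0,4) (0,0) (1,1) (2,1) (3,1) (4,1)
  BQ@(2,0): attacks (2,1) (2,2) (2,3) (2,4) (3,0) (4,0) (1,0) (0,0) (3,1) (4,2) (1,1) (0,2)
  BR@(3,3): attacks (3,4) (3,2) (3,1) (3,0) (4,3) (2,3) (1,3) (0,3)
B attacks (0,0): yes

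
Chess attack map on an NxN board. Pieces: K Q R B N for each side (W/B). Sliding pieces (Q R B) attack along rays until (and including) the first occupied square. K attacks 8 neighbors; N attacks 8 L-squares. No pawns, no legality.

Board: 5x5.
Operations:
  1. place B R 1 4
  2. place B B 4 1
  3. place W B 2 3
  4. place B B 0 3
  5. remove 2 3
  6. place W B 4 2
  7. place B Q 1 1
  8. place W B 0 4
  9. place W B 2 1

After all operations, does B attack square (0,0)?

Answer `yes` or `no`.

Answer: yes

Derivation:
Op 1: place BR@(1,4)
Op 2: place BB@(4,1)
Op 3: place WB@(2,3)
Op 4: place BB@(0,3)
Op 5: remove (2,3)
Op 6: place WB@(4,2)
Op 7: place BQ@(1,1)
Op 8: place WB@(0,4)
Op 9: place WB@(2,1)
Per-piece attacks for B:
  BB@(0,3): attacks (1,4) (1,2) (2,1) [ray(1,1) blocked at (1,4); ray(1,-1) blocked at (2,1)]
  BQ@(1,1): attacks (1,2) (1,3) (1,4) (1,0) (2,1) (0,1) (2,2) (3,3) (4,4) (2,0) (0,2) (0,0) [ray(0,1) blocked at (1,4); ray(1,0) blocked at (2,1)]
  BR@(1,4): attacks (1,3) (1,2) (1,1) (2,4) (3,4) (4,4) (0,4) [ray(0,-1) blocked at (1,1); ray(-1,0) blocked at (0,4)]
  BB@(4,1): attacks (3,2) (2,3) (1,4) (3,0) [ray(-1,1) blocked at (1,4)]
B attacks (0,0): yes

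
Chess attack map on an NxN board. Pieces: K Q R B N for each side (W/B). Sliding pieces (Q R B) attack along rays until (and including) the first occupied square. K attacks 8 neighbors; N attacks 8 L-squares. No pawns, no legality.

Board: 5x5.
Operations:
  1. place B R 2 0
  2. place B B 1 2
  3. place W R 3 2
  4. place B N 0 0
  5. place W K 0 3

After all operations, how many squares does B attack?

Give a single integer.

Answer: 12

Derivation:
Op 1: place BR@(2,0)
Op 2: place BB@(1,2)
Op 3: place WR@(3,2)
Op 4: place BN@(0,0)
Op 5: place WK@(0,3)
Per-piece attacks for B:
  BN@(0,0): attacks (1,2) (2,1)
  BB@(1,2): attacks (2,3) (3,4) (2,1) (3,0) (0,3) (0,1) [ray(-1,1) blocked at (0,3)]
  BR@(2,0): attacks (2,1) (2,2) (2,3) (2,4) (3,0) (4,0) (1,0) (0,0) [ray(-1,0) blocked at (0,0)]
Union (12 distinct): (0,0) (0,1) (0,3) (1,0) (1,2) (2,1) (2,2) (2,3) (2,4) (3,0) (3,4) (4,0)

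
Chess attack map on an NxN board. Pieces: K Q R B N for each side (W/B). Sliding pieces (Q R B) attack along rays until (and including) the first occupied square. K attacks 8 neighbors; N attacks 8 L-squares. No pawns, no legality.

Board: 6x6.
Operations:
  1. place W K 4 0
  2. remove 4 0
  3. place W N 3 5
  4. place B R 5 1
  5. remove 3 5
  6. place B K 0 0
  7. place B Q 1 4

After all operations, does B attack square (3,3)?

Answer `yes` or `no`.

Op 1: place WK@(4,0)
Op 2: remove (4,0)
Op 3: place WN@(3,5)
Op 4: place BR@(5,1)
Op 5: remove (3,5)
Op 6: place BK@(0,0)
Op 7: place BQ@(1,4)
Per-piece attacks for B:
  BK@(0,0): attacks (0,1) (1,0) (1,1)
  BQ@(1,4): attacks (1,5) (1,3) (1,2) (1,1) (1,0) (2,4) (3,4) (4,4) (5,4) (0,4) (2,5) (2,3) (3,2) (4,1) (5,0) (0,5) (0,3)
  BR@(5,1): attacks (5,2) (5,3) (5,4) (5,5) (5,0) (4,1) (3,1) (2,1) (1,1) (0,1)
B attacks (3,3): no

Answer: no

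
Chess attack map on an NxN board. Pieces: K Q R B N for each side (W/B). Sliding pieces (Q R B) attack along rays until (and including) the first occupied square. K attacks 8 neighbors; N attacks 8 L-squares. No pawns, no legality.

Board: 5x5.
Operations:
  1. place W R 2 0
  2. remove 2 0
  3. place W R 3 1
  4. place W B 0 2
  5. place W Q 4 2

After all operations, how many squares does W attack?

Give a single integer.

Op 1: place WR@(2,0)
Op 2: remove (2,0)
Op 3: place WR@(3,1)
Op 4: place WB@(0,2)
Op 5: place WQ@(4,2)
Per-piece attacks for W:
  WB@(0,2): attacks (1,3) (2,4) (1,1) (2,0)
  WR@(3,1): attacks (3,2) (3,3) (3,4) (3,0) (4,1) (2,1) (1,1) (0,1)
  WQ@(4,2): attacks (4,3) (4,4) (4,1) (4,0) (3,2) (2,2) (1,2) (0,2) (3,3) (2,4) (3,1) [ray(-1,0) blocked at (0,2); ray(-1,-1) blocked at (3,1)]
Union (18 distinct): (0,1) (0,2) (1,1) (1,2) (1,3) (2,0) (2,1) (2,2) (2,4) (3,0) (3,1) (3,2) (3,3) (3,4) (4,0) (4,1) (4,3) (4,4)

Answer: 18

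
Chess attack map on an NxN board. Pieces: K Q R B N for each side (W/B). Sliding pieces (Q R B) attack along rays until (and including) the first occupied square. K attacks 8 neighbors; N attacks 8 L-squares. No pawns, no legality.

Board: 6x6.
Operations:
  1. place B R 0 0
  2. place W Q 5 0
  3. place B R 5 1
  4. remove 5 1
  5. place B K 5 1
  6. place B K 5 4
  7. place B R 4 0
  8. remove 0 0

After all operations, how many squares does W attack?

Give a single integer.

Op 1: place BR@(0,0)
Op 2: place WQ@(5,0)
Op 3: place BR@(5,1)
Op 4: remove (5,1)
Op 5: place BK@(5,1)
Op 6: place BK@(5,4)
Op 7: place BR@(4,0)
Op 8: remove (0,0)
Per-piece attacks for W:
  WQ@(5,0): attacks (5,1) (4,0) (4,1) (3,2) (2,3) (1,4) (0,5) [ray(0,1) blocked at (5,1); ray(-1,0) blocked at (4,0)]
Union (7 distinct): (0,5) (1,4) (2,3) (3,2) (4,0) (4,1) (5,1)

Answer: 7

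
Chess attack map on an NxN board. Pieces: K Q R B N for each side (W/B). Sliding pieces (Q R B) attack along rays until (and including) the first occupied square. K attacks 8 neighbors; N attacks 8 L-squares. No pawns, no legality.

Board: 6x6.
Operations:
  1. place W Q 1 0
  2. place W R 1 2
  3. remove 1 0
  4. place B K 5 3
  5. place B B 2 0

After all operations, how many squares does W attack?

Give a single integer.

Answer: 10

Derivation:
Op 1: place WQ@(1,0)
Op 2: place WR@(1,2)
Op 3: remove (1,0)
Op 4: place BK@(5,3)
Op 5: place BB@(2,0)
Per-piece attacks for W:
  WR@(1,2): attacks (1,3) (1,4) (1,5) (1,1) (1,0) (2,2) (3,2) (4,2) (5,2) (0,2)
Union (10 distinct): (0,2) (1,0) (1,1) (1,3) (1,4) (1,5) (2,2) (3,2) (4,2) (5,2)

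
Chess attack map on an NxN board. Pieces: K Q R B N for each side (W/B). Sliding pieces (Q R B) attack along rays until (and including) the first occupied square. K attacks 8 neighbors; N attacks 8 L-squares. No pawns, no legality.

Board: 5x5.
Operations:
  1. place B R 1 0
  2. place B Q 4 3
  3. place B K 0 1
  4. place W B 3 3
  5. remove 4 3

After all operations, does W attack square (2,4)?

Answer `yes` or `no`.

Op 1: place BR@(1,0)
Op 2: place BQ@(4,3)
Op 3: place BK@(0,1)
Op 4: place WB@(3,3)
Op 5: remove (4,3)
Per-piece attacks for W:
  WB@(3,3): attacks (4,4) (4,2) (2,4) (2,2) (1,1) (0,0)
W attacks (2,4): yes

Answer: yes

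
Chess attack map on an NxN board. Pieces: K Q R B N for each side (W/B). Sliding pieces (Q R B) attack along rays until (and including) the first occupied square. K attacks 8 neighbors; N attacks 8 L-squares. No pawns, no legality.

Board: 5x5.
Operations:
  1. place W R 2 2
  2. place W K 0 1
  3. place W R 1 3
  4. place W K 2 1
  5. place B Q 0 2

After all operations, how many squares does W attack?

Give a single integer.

Op 1: place WR@(2,2)
Op 2: place WK@(0,1)
Op 3: place WR@(1,3)
Op 4: place WK@(2,1)
Op 5: place BQ@(0,2)
Per-piece attacks for W:
  WK@(0,1): attacks (0,2) (0,0) (1,1) (1,2) (1,0)
  WR@(1,3): attacks (1,4) (1,2) (1,1) (1,0) (2,3) (3,3) (4,3) (0,3)
  WK@(2,1): attacks (2,2) (2,0) (3,1) (1,1) (3,2) (3,0) (1,2) (1,0)
  WR@(2,2): attacks (2,3) (2,4) (2,1) (3,2) (4,2) (1,2) (0,2) [ray(0,-1) blocked at (2,1); ray(-1,0) blocked at (0,2)]
Union (18 distinct): (0,0) (0,2) (0,3) (1,0) (1,1) (1,2) (1,4) (2,0) (2,1) (2,2) (2,3) (2,4) (3,0) (3,1) (3,2) (3,3) (4,2) (4,3)

Answer: 18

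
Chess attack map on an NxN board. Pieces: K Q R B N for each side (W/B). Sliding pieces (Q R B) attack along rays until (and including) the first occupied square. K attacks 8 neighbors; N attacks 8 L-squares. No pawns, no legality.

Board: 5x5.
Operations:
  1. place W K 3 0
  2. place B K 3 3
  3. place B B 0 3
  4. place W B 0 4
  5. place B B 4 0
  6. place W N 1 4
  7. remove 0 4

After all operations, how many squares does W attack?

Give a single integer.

Answer: 8

Derivation:
Op 1: place WK@(3,0)
Op 2: place BK@(3,3)
Op 3: place BB@(0,3)
Op 4: place WB@(0,4)
Op 5: place BB@(4,0)
Op 6: place WN@(1,4)
Op 7: remove (0,4)
Per-piece attacks for W:
  WN@(1,4): attacks (2,2) (3,3) (0,2)
  WK@(3,0): attacks (3,1) (4,0) (2,0) (4,1) (2,1)
Union (8 distinct): (0,2) (2,0) (2,1) (2,2) (3,1) (3,3) (4,0) (4,1)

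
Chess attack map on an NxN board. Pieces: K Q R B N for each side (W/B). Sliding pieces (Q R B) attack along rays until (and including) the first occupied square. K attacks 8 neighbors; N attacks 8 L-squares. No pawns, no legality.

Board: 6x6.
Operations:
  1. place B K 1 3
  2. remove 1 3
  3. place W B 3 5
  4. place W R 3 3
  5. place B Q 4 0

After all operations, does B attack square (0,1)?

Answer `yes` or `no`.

Op 1: place BK@(1,3)
Op 2: remove (1,3)
Op 3: place WB@(3,5)
Op 4: place WR@(3,3)
Op 5: place BQ@(4,0)
Per-piece attacks for B:
  BQ@(4,0): attacks (4,1) (4,2) (4,3) (4,4) (4,5) (5,0) (3,0) (2,0) (1,0) (0,0) (5,1) (3,1) (2,2) (1,3) (0,4)
B attacks (0,1): no

Answer: no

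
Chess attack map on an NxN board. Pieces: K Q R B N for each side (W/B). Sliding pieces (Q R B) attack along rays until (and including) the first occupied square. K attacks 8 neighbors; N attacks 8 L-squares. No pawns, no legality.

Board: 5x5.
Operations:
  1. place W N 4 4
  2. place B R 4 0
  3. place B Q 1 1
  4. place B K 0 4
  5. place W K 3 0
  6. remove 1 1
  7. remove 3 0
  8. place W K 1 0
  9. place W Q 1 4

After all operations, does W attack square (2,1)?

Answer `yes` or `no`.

Op 1: place WN@(4,4)
Op 2: place BR@(4,0)
Op 3: place BQ@(1,1)
Op 4: place BK@(0,4)
Op 5: place WK@(3,0)
Op 6: remove (1,1)
Op 7: remove (3,0)
Op 8: place WK@(1,0)
Op 9: place WQ@(1,4)
Per-piece attacks for W:
  WK@(1,0): attacks (1,1) (2,0) (0,0) (2,1) (0,1)
  WQ@(1,4): attacks (1,3) (1,2) (1,1) (1,0) (2,4) (3,4) (4,4) (0,4) (2,3) (3,2) (4,1) (0,3) [ray(0,-1) blocked at (1,0); ray(1,0) blocked at (4,4); ray(-1,0) blocked at (0,4)]
  WN@(4,4): attacks (3,2) (2,3)
W attacks (2,1): yes

Answer: yes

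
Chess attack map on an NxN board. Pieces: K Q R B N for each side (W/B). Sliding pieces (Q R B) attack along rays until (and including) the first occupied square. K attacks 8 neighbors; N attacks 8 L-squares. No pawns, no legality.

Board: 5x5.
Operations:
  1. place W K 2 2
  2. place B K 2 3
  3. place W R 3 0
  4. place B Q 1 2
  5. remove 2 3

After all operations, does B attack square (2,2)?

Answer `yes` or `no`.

Op 1: place WK@(2,2)
Op 2: place BK@(2,3)
Op 3: place WR@(3,0)
Op 4: place BQ@(1,2)
Op 5: remove (2,3)
Per-piece attacks for B:
  BQ@(1,2): attacks (1,3) (1,4) (1,1) (1,0) (2,2) (0,2) (2,3) (3,4) (2,1) (3,0) (0,3) (0,1) [ray(1,0) blocked at (2,2); ray(1,-1) blocked at (3,0)]
B attacks (2,2): yes

Answer: yes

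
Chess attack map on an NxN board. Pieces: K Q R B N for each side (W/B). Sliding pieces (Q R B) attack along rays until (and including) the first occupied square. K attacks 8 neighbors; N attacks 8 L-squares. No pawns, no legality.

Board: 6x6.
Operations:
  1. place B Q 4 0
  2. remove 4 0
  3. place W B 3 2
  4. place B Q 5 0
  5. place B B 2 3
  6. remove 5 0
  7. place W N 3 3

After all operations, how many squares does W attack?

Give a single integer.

Op 1: place BQ@(4,0)
Op 2: remove (4,0)
Op 3: place WB@(3,2)
Op 4: place BQ@(5,0)
Op 5: place BB@(2,3)
Op 6: remove (5,0)
Op 7: place WN@(3,3)
Per-piece attacks for W:
  WB@(3,2): attacks (4,3) (5,4) (4,1) (5,0) (2,3) (2,1) (1,0) [ray(-1,1) blocked at (2,3)]
  WN@(3,3): attacks (4,5) (5,4) (2,5) (1,4) (4,1) (5,2) (2,1) (1,2)
Union (12 distinct): (1,0) (1,2) (1,4) (2,1) (2,3) (2,5) (4,1) (4,3) (4,5) (5,0) (5,2) (5,4)

Answer: 12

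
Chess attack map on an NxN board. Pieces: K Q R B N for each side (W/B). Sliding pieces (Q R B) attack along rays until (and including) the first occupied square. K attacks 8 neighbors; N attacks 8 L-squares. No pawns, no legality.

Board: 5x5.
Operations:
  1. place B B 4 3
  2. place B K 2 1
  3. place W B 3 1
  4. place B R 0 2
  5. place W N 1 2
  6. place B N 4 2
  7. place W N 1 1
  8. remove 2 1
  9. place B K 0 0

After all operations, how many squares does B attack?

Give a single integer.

Answer: 12

Derivation:
Op 1: place BB@(4,3)
Op 2: place BK@(2,1)
Op 3: place WB@(3,1)
Op 4: place BR@(0,2)
Op 5: place WN@(1,2)
Op 6: place BN@(4,2)
Op 7: place WN@(1,1)
Op 8: remove (2,1)
Op 9: place BK@(0,0)
Per-piece attacks for B:
  BK@(0,0): attacks (0,1) (1,0) (1,1)
  BR@(0,2): attacks (0,3) (0,4) (0,1) (0,0) (1,2) [ray(0,-1) blocked at (0,0); ray(1,0) blocked at (1,2)]
  BN@(4,2): attacks (3,4) (2,3) (3,0) (2,1)
  BB@(4,3): attacks (3,4) (3,2) (2,1) (1,0)
Union (12 distinct): (0,0) (0,1) (0,3) (0,4) (1,0) (1,1) (1,2) (2,1) (2,3) (3,0) (3,2) (3,4)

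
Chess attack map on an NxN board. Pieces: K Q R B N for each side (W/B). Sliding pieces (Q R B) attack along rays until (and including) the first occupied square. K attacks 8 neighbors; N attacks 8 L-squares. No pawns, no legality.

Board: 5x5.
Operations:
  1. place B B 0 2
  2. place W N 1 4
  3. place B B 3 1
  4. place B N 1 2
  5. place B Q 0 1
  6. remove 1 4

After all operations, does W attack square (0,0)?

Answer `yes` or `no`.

Op 1: place BB@(0,2)
Op 2: place WN@(1,4)
Op 3: place BB@(3,1)
Op 4: place BN@(1,2)
Op 5: place BQ@(0,1)
Op 6: remove (1,4)
Per-piece attacks for W:
W attacks (0,0): no

Answer: no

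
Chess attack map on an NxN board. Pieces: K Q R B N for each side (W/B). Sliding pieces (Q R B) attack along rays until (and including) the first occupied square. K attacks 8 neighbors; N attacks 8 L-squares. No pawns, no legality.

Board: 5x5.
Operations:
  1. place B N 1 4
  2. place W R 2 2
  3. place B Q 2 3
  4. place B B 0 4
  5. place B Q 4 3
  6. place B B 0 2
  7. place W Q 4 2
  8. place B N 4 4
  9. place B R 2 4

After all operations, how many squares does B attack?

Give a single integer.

Op 1: place BN@(1,4)
Op 2: place WR@(2,2)
Op 3: place BQ@(2,3)
Op 4: place BB@(0,4)
Op 5: place BQ@(4,3)
Op 6: place BB@(0,2)
Op 7: place WQ@(4,2)
Op 8: place BN@(4,4)
Op 9: place BR@(2,4)
Per-piece attacks for B:
  BB@(0,2): attacks (1,3) (2,4) (1,1) (2,0) [ray(1,1) blocked at (2,4)]
  BB@(0,4): attacks (1,3) (2,2) [ray(1,-1) blocked at (2,2)]
  BN@(1,4): attacks (2,2) (3,3) (0,2)
  BQ@(2,3): attacks (2,4) (2,2) (3,3) (4,3) (1,3) (0,3) (3,4) (3,2) (4,1) (1,4) (1,2) (0,1) [ray(0,1) blocked at (2,4); ray(0,-1) blocked at (2,2); ray(1,0) blocked at (4,3); ray(-1,1) blocked at (1,4)]
  BR@(2,4): attacks (2,3) (3,4) (4,4) (1,4) [ray(0,-1) blocked at (2,3); ray(1,0) blocked at (4,4); ray(-1,0) blocked at (1,4)]
  BQ@(4,3): attacks (4,4) (4,2) (3,3) (2,3) (3,4) (3,2) (2,1) (1,0) [ray(0,1) blocked at (4,4); ray(0,-1) blocked at (4,2); ray(-1,0) blocked at (2,3)]
  BN@(4,4): attacks (3,2) (2,3)
Union (20 distinct): (0,1) (0,2) (0,3) (1,0) (1,1) (1,2) (1,3) (1,4) (2,0) (2,1) (2,2) (2,3) (2,4) (3,2) (3,3) (3,4) (4,1) (4,2) (4,3) (4,4)

Answer: 20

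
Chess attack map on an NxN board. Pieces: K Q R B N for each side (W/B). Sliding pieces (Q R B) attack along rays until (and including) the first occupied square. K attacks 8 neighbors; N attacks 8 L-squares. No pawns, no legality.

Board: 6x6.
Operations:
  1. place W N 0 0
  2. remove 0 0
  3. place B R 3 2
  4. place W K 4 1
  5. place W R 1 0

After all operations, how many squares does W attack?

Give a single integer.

Op 1: place WN@(0,0)
Op 2: remove (0,0)
Op 3: place BR@(3,2)
Op 4: place WK@(4,1)
Op 5: place WR@(1,0)
Per-piece attacks for W:
  WR@(1,0): attacks (1,1) (1,2) (1,3) (1,4) (1,5) (2,0) (3,0) (4,0) (5,0) (0,0)
  WK@(4,1): attacks (4,2) (4,0) (5,1) (3,1) (5,2) (5,0) (3,2) (3,0)
Union (15 distinct): (0,0) (1,1) (1,2) (1,3) (1,4) (1,5) (2,0) (3,0) (3,1) (3,2) (4,0) (4,2) (5,0) (5,1) (5,2)

Answer: 15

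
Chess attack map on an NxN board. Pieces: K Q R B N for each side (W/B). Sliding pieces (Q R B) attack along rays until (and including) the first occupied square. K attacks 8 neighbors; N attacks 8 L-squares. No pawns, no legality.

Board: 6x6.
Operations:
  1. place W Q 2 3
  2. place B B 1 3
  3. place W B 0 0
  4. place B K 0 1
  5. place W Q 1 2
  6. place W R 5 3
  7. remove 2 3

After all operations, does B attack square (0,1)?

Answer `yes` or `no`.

Op 1: place WQ@(2,3)
Op 2: place BB@(1,3)
Op 3: place WB@(0,0)
Op 4: place BK@(0,1)
Op 5: place WQ@(1,2)
Op 6: place WR@(5,3)
Op 7: remove (2,3)
Per-piece attacks for B:
  BK@(0,1): attacks (0,2) (0,0) (1,1) (1,2) (1,0)
  BB@(1,3): attacks (2,4) (3,5) (2,2) (3,1) (4,0) (0,4) (0,2)
B attacks (0,1): no

Answer: no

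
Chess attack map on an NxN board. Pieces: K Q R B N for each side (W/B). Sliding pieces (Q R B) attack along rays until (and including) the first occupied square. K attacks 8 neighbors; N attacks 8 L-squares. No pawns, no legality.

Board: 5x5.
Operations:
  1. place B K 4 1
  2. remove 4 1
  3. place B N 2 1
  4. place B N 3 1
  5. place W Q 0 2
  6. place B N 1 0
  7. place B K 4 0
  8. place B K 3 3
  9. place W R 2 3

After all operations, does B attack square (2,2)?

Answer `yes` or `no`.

Answer: yes

Derivation:
Op 1: place BK@(4,1)
Op 2: remove (4,1)
Op 3: place BN@(2,1)
Op 4: place BN@(3,1)
Op 5: place WQ@(0,2)
Op 6: place BN@(1,0)
Op 7: place BK@(4,0)
Op 8: place BK@(3,3)
Op 9: place WR@(2,3)
Per-piece attacks for B:
  BN@(1,0): attacks (2,2) (3,1) (0,2)
  BN@(2,1): attacks (3,3) (4,2) (1,3) (0,2) (4,0) (0,0)
  BN@(3,1): attacks (4,3) (2,3) (1,2) (1,0)
  BK@(3,3): attacks (3,4) (3,2) (4,3) (2,3) (4,4) (4,2) (2,4) (2,2)
  BK@(4,0): attacks (4,1) (3,0) (3,1)
B attacks (2,2): yes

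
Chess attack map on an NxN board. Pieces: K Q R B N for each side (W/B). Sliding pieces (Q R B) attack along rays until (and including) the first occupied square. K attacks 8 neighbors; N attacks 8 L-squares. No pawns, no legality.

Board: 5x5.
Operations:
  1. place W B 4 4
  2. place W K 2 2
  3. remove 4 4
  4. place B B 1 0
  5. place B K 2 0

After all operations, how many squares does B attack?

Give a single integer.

Answer: 8

Derivation:
Op 1: place WB@(4,4)
Op 2: place WK@(2,2)
Op 3: remove (4,4)
Op 4: place BB@(1,0)
Op 5: place BK@(2,0)
Per-piece attacks for B:
  BB@(1,0): attacks (2,1) (3,2) (4,3) (0,1)
  BK@(2,0): attacks (2,1) (3,0) (1,0) (3,1) (1,1)
Union (8 distinct): (0,1) (1,0) (1,1) (2,1) (3,0) (3,1) (3,2) (4,3)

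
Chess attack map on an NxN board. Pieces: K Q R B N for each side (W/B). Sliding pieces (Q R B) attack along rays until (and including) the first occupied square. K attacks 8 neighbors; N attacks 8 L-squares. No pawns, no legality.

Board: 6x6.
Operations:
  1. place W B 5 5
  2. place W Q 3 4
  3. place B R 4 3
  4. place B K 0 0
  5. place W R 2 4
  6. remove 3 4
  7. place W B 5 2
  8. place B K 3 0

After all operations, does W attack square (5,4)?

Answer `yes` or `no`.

Op 1: place WB@(5,5)
Op 2: place WQ@(3,4)
Op 3: place BR@(4,3)
Op 4: place BK@(0,0)
Op 5: place WR@(2,4)
Op 6: remove (3,4)
Op 7: place WB@(5,2)
Op 8: place BK@(3,0)
Per-piece attacks for W:
  WR@(2,4): attacks (2,5) (2,3) (2,2) (2,1) (2,0) (3,4) (4,4) (5,4) (1,4) (0,4)
  WB@(5,2): attacks (4,3) (4,1) (3,0) [ray(-1,1) blocked at (4,3); ray(-1,-1) blocked at (3,0)]
  WB@(5,5): attacks (4,4) (3,3) (2,2) (1,1) (0,0) [ray(-1,-1) blocked at (0,0)]
W attacks (5,4): yes

Answer: yes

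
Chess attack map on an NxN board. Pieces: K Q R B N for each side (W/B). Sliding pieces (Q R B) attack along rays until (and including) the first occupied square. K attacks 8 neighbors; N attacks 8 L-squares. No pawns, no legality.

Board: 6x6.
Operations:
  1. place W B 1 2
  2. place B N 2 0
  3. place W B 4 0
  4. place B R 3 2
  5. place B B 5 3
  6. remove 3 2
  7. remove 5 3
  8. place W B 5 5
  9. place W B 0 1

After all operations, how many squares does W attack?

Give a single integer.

Op 1: place WB@(1,2)
Op 2: place BN@(2,0)
Op 3: place WB@(4,0)
Op 4: place BR@(3,2)
Op 5: place BB@(5,3)
Op 6: remove (3,2)
Op 7: remove (5,3)
Op 8: place WB@(5,5)
Op 9: place WB@(0,1)
Per-piece attacks for W:
  WB@(0,1): attacks (1,2) (1,0) [ray(1,1) blocked at (1,2)]
  WB@(1,2): attacks (2,3) (3,4) (4,5) (2,1) (3,0) (0,3) (0,1) [ray(-1,-1) blocked at (0,1)]
  WB@(4,0): attacks (5,1) (3,1) (2,2) (1,3) (0,4)
  WB@(5,5): attacks (4,4) (3,3) (2,2) (1,1) (0,0)
Union (18 distinct): (0,0) (0,1) (0,3) (0,4) (1,0) (1,1) (1,2) (1,3) (2,1) (2,2) (2,3) (3,0) (3,1) (3,3) (3,4) (4,4) (4,5) (5,1)

Answer: 18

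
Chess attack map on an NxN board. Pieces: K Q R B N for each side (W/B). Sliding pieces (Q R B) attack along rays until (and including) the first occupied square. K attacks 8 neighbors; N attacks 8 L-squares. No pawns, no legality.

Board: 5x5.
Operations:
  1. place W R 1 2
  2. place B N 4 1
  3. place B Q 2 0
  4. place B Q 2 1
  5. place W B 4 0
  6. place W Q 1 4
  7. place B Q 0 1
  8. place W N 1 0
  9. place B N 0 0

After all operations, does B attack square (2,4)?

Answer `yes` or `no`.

Answer: yes

Derivation:
Op 1: place WR@(1,2)
Op 2: place BN@(4,1)
Op 3: place BQ@(2,0)
Op 4: place BQ@(2,1)
Op 5: place WB@(4,0)
Op 6: place WQ@(1,4)
Op 7: place BQ@(0,1)
Op 8: place WN@(1,0)
Op 9: place BN@(0,0)
Per-piece attacks for B:
  BN@(0,0): attacks (1,2) (2,1)
  BQ@(0,1): attacks (0,2) (0,3) (0,4) (0,0) (1,1) (2,1) (1,2) (1,0) [ray(0,-1) blocked at (0,0); ray(1,0) blocked at (2,1); ray(1,1) blocked at (1,2); ray(1,-1) blocked at (1,0)]
  BQ@(2,0): attacks (2,1) (3,0) (4,0) (1,0) (3,1) (4,2) (1,1) (0,2) [ray(0,1) blocked at (2,1); ray(1,0) blocked at (4,0); ray(-1,0) blocked at (1,0)]
  BQ@(2,1): attacks (2,2) (2,3) (2,4) (2,0) (3,1) (4,1) (1,1) (0,1) (3,2) (4,3) (3,0) (1,2) (1,0) [ray(0,-1) blocked at (2,0); ray(1,0) blocked at (4,1); ray(-1,0) blocked at (0,1); ray(-1,1) blocked at (1,2); ray(-1,-1) blocked at (1,0)]
  BN@(4,1): attacks (3,3) (2,2) (2,0)
B attacks (2,4): yes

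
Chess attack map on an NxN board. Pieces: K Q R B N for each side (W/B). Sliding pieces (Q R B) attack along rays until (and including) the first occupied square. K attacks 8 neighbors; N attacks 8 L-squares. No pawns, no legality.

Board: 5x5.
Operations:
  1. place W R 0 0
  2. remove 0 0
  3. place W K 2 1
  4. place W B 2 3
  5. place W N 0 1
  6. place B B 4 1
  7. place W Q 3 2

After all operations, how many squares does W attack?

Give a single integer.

Answer: 19

Derivation:
Op 1: place WR@(0,0)
Op 2: remove (0,0)
Op 3: place WK@(2,1)
Op 4: place WB@(2,3)
Op 5: place WN@(0,1)
Op 6: place BB@(4,1)
Op 7: place WQ@(3,2)
Per-piece attacks for W:
  WN@(0,1): attacks (1,3) (2,2) (2,0)
  WK@(2,1): attacks (2,2) (2,0) (3,1) (1,1) (3,2) (3,0) (1,2) (1,0)
  WB@(2,3): attacks (3,4) (3,2) (1,4) (1,2) (0,1) [ray(1,-1) blocked at (3,2); ray(-1,-1) blocked at (0,1)]
  WQ@(3,2): attacks (3,3) (3,4) (3,1) (3,0) (4,2) (2,2) (1,2) (0,2) (4,3) (4,1) (2,3) (2,1) [ray(1,-1) blocked at (4,1); ray(-1,1) blocked at (2,3); ray(-1,-1) blocked at (2,1)]
Union (19 distinct): (0,1) (0,2) (1,0) (1,1) (1,2) (1,3) (1,4) (2,0) (2,1) (2,2) (2,3) (3,0) (3,1) (3,2) (3,3) (3,4) (4,1) (4,2) (4,3)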